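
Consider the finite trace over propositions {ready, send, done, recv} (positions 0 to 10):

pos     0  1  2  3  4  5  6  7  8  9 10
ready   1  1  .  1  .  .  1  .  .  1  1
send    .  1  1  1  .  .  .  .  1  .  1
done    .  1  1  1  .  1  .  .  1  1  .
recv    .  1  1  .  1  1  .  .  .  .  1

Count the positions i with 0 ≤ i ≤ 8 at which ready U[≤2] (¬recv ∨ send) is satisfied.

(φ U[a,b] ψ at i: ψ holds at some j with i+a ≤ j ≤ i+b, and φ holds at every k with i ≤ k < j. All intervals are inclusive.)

7

Evaluate at each i in [0,8]:
  i=0: ✓ (rhs at j=0)
  i=1: ✓ (rhs at j=1)
  i=2: ✓ (rhs at j=2)
  i=3: ✓ (rhs at j=3)
  i=4: ✗ (lhs fails at k=4 before rhs at j=6)
  i=5: ✗ (lhs fails at k=5 before rhs at j=6)
  i=6: ✓ (rhs at j=6)
  i=7: ✓ (rhs at j=7)
  i=8: ✓ (rhs at j=8)
Positions where it holds: {0, 1, 2, 3, 6, 7, 8} → 7.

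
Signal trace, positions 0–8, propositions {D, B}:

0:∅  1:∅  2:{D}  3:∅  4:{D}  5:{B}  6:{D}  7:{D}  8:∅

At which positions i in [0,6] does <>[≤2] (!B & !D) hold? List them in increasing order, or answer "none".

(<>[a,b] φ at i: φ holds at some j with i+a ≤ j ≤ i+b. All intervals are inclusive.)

0, 1, 2, 3, 6

Evaluate at each i in [0,6]:
  i=0: ✓ (witness j=0)
  i=1: ✓ (witness j=1)
  i=2: ✓ (witness j=3)
  i=3: ✓ (witness j=3)
  i=4: ✗ (none in [4,6])
  i=5: ✗ (none in [5,7])
  i=6: ✓ (witness j=8)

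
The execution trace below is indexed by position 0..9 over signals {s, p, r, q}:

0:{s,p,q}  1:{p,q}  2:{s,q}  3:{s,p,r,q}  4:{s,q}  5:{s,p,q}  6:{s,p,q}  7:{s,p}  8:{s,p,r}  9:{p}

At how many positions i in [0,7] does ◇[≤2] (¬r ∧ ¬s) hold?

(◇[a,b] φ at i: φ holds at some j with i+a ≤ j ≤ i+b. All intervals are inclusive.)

3

Evaluate at each i in [0,7]:
  i=0: ✓ (witness j=1)
  i=1: ✓ (witness j=1)
  i=2: ✗ (none in [2,4])
  i=3: ✗ (none in [3,5])
  i=4: ✗ (none in [4,6])
  i=5: ✗ (none in [5,7])
  i=6: ✗ (none in [6,8])
  i=7: ✓ (witness j=9)
Positions where it holds: {0, 1, 7} → 3.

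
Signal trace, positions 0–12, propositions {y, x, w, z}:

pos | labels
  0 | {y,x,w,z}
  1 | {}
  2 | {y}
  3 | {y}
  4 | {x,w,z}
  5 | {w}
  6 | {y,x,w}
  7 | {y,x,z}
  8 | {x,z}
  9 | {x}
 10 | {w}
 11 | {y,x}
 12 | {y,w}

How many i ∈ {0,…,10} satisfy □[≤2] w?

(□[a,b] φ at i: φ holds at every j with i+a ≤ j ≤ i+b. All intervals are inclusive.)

1

Evaluate at each i in [0,10]:
  i=0: ✗ (fails at j=1)
  i=1: ✗ (fails at j=1)
  i=2: ✗ (fails at j=2)
  i=3: ✗ (fails at j=3)
  i=4: ✓ (all of [4,6])
  i=5: ✗ (fails at j=7)
  i=6: ✗ (fails at j=7)
  i=7: ✗ (fails at j=7)
  i=8: ✗ (fails at j=8)
  i=9: ✗ (fails at j=9)
  i=10: ✗ (fails at j=11)
Positions where it holds: {4} → 1.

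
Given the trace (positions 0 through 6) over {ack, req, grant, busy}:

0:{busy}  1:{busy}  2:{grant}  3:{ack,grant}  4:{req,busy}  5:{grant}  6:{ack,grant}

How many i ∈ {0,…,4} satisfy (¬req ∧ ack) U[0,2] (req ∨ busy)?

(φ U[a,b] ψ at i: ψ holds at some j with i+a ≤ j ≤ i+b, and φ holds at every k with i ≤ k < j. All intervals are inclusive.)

4

Evaluate at each i in [0,4]:
  i=0: ✓ (rhs at j=0)
  i=1: ✓ (rhs at j=1)
  i=2: ✗ (lhs fails at k=2 before rhs at j=4)
  i=3: ✓ (rhs at j=4; lhs holds on [3,3])
  i=4: ✓ (rhs at j=4)
Positions where it holds: {0, 1, 3, 4} → 4.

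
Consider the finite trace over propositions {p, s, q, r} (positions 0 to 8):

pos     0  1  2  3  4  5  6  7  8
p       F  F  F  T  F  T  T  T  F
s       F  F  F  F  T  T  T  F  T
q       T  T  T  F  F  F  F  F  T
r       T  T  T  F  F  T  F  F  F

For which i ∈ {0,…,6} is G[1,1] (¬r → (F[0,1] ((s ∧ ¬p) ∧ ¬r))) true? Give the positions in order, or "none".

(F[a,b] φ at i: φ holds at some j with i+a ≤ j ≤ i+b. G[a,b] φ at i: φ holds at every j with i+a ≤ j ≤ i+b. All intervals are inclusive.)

0, 1, 2, 3, 4, 6

Evaluate at each i in [0,6]:
  i=0: ✓ (all of [1,1])
  i=1: ✓ (all of [2,2])
  i=2: ✓ (all of [3,3])
  i=3: ✓ (all of [4,4])
  i=4: ✓ (all of [5,5])
  i=5: ✗ (fails at j=6)
  i=6: ✓ (all of [7,7])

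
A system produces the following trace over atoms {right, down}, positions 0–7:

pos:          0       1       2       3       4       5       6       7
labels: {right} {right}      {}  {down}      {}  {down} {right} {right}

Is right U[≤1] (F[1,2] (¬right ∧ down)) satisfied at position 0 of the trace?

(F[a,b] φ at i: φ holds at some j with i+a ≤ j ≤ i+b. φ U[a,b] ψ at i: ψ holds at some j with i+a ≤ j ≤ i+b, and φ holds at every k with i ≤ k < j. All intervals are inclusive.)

Yes

Need some j in [0,1] with F[1,2] (¬right ∧ down), and right at every k in [0,j-1].
  j=0: F[1,2] (¬right ∧ down) — fails (none in [1,2]).
  j=1: F[1,2] (¬right ∧ down) holds; right holds at every k in [0,0] → satisfied.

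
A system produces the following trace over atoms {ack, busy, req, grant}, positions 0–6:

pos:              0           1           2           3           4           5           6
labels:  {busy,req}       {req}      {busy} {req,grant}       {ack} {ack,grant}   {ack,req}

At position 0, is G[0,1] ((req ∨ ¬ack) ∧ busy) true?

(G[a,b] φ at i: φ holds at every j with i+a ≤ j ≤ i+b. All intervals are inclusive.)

No

Check ((req ∨ ¬ack) ∧ busy) at every j in [0,1]:
  j=0: true
  j=1: false
Fails at j=1 → formula fails.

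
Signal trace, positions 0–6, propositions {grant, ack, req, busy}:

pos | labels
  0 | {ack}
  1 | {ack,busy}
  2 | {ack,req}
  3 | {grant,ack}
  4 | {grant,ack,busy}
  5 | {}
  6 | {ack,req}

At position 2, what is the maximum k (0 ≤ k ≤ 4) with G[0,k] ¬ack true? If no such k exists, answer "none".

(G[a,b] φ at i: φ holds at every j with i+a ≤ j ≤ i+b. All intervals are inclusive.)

¬ack must hold from j=2 onward; find where it first fails.
  j=2: fails → no k works.

none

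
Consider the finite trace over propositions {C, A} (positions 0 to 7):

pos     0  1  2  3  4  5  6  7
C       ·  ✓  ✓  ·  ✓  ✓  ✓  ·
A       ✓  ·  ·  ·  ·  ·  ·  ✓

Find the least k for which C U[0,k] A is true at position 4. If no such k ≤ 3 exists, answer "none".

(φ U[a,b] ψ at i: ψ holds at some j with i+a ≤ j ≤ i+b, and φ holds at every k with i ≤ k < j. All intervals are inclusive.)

Need earliest j ≥ 4 with A, and C at every k in [4,j-1].
  j=4: rhs fails.
  j=5: rhs fails.
  j=6: rhs fails.
  j=7: rhs holds; lhs holds on [4,6]. k = 3.

3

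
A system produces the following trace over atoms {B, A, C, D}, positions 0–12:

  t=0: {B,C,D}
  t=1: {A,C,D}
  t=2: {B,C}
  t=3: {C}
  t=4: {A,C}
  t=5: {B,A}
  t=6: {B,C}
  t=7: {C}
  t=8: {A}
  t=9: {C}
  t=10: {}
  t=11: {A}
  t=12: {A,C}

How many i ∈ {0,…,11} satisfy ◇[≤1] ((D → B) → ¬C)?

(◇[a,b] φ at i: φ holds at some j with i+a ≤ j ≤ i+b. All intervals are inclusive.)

9

Evaluate at each i in [0,11]:
  i=0: ✓ (witness j=1)
  i=1: ✓ (witness j=1)
  i=2: ✗ (none in [2,3])
  i=3: ✗ (none in [3,4])
  i=4: ✓ (witness j=5)
  i=5: ✓ (witness j=5)
  i=6: ✗ (none in [6,7])
  i=7: ✓ (witness j=8)
  i=8: ✓ (witness j=8)
  i=9: ✓ (witness j=10)
  i=10: ✓ (witness j=10)
  i=11: ✓ (witness j=11)
Positions where it holds: {0, 1, 4, 5, 7, 8, 9, 10, 11} → 9.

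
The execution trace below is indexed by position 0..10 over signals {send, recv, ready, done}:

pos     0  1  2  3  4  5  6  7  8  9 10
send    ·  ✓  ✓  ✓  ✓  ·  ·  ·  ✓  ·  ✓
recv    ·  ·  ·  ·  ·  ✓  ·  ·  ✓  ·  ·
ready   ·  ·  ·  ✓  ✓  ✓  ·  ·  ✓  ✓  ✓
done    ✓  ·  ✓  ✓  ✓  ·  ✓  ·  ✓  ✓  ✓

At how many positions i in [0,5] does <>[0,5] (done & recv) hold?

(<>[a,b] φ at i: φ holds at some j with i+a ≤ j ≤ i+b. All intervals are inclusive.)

Evaluate at each i in [0,5]:
  i=0: ✗ (none in [0,5])
  i=1: ✗ (none in [1,6])
  i=2: ✗ (none in [2,7])
  i=3: ✓ (witness j=8)
  i=4: ✓ (witness j=8)
  i=5: ✓ (witness j=8)
Positions where it holds: {3, 4, 5} → 3.

3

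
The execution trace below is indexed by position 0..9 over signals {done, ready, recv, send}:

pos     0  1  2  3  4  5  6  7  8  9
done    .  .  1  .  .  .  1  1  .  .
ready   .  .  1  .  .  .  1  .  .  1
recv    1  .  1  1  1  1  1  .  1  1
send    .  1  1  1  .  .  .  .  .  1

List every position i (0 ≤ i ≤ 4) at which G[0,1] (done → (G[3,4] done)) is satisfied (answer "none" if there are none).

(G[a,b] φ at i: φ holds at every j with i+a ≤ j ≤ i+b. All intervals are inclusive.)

0, 3, 4

Evaluate at each i in [0,4]:
  i=0: ✓ (all of [0,1])
  i=1: ✗ (fails at j=2)
  i=2: ✗ (fails at j=2)
  i=3: ✓ (all of [3,4])
  i=4: ✓ (all of [4,5])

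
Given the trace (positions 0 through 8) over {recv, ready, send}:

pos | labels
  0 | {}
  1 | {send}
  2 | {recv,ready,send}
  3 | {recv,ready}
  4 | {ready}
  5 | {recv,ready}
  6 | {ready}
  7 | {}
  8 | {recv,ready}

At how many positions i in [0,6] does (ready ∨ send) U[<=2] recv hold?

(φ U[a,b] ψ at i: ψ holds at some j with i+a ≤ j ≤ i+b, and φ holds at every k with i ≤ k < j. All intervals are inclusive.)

5

Evaluate at each i in [0,6]:
  i=0: ✗ (lhs fails at k=0 before rhs at j=2)
  i=1: ✓ (rhs at j=2; lhs holds on [1,1])
  i=2: ✓ (rhs at j=2)
  i=3: ✓ (rhs at j=3)
  i=4: ✓ (rhs at j=5; lhs holds on [4,4])
  i=5: ✓ (rhs at j=5)
  i=6: ✗ (lhs fails at k=7 before rhs at j=8)
Positions where it holds: {1, 2, 3, 4, 5} → 5.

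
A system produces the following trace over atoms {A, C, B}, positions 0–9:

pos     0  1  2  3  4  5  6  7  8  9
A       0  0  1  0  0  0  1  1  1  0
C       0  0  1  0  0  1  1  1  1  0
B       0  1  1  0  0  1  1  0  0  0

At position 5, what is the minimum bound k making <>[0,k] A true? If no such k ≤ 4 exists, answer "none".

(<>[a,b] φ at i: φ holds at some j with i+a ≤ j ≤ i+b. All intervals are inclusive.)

Scan j = 5,6,… for A:
  j=5: fails
  j=6: holds
First hit at j=6, so smallest k = 6-5 = 1.

1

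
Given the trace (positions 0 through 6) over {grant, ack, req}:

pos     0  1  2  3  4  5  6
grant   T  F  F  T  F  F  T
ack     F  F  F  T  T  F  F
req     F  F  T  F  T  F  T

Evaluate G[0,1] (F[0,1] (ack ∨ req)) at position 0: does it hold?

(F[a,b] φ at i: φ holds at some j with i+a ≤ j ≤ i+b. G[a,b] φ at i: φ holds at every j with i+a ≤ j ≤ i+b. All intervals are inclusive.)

False

Check F[0,1] (ack ∨ req) at every j in [0,1]:
  j=0: fails (none in [0,1])
  j=1: holds (witness at 2)
Fails at j=0 → formula fails.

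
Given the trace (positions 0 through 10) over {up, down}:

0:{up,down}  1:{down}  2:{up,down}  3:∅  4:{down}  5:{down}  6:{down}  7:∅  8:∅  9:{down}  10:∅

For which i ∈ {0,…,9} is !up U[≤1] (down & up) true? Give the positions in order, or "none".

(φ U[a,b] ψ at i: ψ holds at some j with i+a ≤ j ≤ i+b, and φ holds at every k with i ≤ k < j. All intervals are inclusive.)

Evaluate at each i in [0,9]:
  i=0: ✓ (rhs at j=0)
  i=1: ✓ (rhs at j=2; lhs holds on [1,1])
  i=2: ✓ (rhs at j=2)
  i=3: ✗ (no rhs in [3,4])
  i=4: ✗ (no rhs in [4,5])
  i=5: ✗ (no rhs in [5,6])
  i=6: ✗ (no rhs in [6,7])
  i=7: ✗ (no rhs in [7,8])
  i=8: ✗ (no rhs in [8,9])
  i=9: ✗ (no rhs in [9,10])

0, 1, 2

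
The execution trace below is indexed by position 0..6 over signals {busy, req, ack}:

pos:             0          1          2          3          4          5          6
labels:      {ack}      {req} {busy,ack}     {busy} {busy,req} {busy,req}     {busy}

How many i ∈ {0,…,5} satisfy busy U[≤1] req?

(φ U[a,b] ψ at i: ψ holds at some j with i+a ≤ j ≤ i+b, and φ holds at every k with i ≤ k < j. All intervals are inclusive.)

Evaluate at each i in [0,5]:
  i=0: ✗ (lhs fails at k=0 before rhs at j=1)
  i=1: ✓ (rhs at j=1)
  i=2: ✗ (no rhs in [2,3])
  i=3: ✓ (rhs at j=4; lhs holds on [3,3])
  i=4: ✓ (rhs at j=4)
  i=5: ✓ (rhs at j=5)
Positions where it holds: {1, 3, 4, 5} → 4.

4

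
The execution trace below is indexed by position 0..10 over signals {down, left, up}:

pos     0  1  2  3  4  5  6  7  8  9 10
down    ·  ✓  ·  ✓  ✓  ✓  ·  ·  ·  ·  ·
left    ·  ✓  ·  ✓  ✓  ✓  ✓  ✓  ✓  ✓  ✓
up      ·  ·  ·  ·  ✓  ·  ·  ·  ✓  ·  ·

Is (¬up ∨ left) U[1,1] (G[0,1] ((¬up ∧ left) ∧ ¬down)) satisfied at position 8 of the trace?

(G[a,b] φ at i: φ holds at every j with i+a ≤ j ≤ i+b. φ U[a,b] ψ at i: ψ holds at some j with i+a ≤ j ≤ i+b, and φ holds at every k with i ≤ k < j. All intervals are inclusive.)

Holds

Need some j in [9,9] with G[0,1] ((¬up ∧ left) ∧ ¬down), and (¬up ∨ left) at every k in [8,j-1].
  j=9: G[0,1] ((¬up ∧ left) ∧ ¬down) holds; (¬up ∨ left) holds at every k in [8,8] → satisfied.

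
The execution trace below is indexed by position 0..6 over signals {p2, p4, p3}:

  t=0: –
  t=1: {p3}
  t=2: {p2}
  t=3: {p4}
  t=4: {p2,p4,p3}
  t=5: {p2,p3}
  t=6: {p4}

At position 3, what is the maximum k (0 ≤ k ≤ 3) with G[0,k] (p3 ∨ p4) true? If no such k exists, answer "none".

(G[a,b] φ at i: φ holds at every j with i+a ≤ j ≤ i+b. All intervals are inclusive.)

3

(p3 ∨ p4) must hold from j=3 onward; find where it first fails.
  j=3: holds
  j=4: holds
  j=5: holds
  j=6: holds
Holds through j=6; largest k = 3.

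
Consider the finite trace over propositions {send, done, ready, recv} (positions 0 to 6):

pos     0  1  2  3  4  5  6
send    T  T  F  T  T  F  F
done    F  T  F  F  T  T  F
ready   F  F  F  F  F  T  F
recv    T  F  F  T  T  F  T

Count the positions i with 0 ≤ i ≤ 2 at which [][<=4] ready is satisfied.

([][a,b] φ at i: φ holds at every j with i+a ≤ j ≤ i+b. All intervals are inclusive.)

Evaluate at each i in [0,2]:
  i=0: ✗ (fails at j=0)
  i=1: ✗ (fails at j=1)
  i=2: ✗ (fails at j=2)
Positions where it holds: {} → 0.

0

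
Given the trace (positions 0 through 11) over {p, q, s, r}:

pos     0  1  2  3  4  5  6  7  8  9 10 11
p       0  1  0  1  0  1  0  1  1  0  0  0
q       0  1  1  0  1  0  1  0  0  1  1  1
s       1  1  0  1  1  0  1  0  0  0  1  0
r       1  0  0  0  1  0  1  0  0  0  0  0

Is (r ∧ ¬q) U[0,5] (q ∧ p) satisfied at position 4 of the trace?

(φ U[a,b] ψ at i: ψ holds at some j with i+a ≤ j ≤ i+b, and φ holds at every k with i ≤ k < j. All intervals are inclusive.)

Does not hold

Need some j in [4,9] with (q ∧ p), and (r ∧ ¬q) at every k in [4,j-1].
  j=4: (q ∧ p) false.
  j=5: (q ∧ p) false.
  j=6: (q ∧ p) false.
  j=7: (q ∧ p) false.
  j=8: (q ∧ p) false.
  j=9: (q ∧ p) false.
No j in the window works → until fails.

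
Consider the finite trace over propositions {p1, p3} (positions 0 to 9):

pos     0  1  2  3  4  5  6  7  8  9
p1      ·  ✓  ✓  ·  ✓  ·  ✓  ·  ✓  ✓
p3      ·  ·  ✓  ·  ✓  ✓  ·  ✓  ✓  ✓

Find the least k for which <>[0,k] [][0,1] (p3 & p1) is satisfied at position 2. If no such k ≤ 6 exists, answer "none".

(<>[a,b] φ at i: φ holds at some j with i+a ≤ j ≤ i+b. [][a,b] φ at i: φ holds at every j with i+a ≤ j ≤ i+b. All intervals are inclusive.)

Scan j = 2,3,… for [][0,1] (p3 & p1):
  j=2: fails
  j=3: fails
  j=4: fails
  j=5: fails
  j=6: fails
  j=7: fails
  j=8: holds
First hit at j=8, so smallest k = 8-2 = 6.

6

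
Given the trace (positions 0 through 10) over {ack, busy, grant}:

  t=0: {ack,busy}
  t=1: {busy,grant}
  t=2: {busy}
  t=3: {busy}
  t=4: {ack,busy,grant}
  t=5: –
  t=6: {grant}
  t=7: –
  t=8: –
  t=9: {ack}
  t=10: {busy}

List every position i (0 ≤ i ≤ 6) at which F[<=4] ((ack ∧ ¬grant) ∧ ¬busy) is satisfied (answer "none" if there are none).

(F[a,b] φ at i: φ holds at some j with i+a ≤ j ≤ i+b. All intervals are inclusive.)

Evaluate at each i in [0,6]:
  i=0: ✗ (none in [0,4])
  i=1: ✗ (none in [1,5])
  i=2: ✗ (none in [2,6])
  i=3: ✗ (none in [3,7])
  i=4: ✗ (none in [4,8])
  i=5: ✓ (witness j=9)
  i=6: ✓ (witness j=9)

5, 6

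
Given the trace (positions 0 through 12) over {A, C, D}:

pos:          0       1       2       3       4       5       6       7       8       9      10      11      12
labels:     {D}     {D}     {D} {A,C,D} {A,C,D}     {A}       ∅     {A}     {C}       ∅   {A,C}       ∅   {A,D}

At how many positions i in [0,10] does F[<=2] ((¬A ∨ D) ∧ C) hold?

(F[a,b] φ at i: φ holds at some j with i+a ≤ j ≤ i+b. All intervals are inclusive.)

7

Evaluate at each i in [0,10]:
  i=0: ✗ (none in [0,2])
  i=1: ✓ (witness j=3)
  i=2: ✓ (witness j=3)
  i=3: ✓ (witness j=3)
  i=4: ✓ (witness j=4)
  i=5: ✗ (none in [5,7])
  i=6: ✓ (witness j=8)
  i=7: ✓ (witness j=8)
  i=8: ✓ (witness j=8)
  i=9: ✗ (none in [9,11])
  i=10: ✗ (none in [10,12])
Positions where it holds: {1, 2, 3, 4, 6, 7, 8} → 7.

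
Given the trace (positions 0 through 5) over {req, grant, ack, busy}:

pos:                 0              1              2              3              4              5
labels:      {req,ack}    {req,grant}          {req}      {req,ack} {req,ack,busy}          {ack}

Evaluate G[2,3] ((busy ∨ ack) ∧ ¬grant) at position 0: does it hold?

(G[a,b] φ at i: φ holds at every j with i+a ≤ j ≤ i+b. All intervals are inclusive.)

Check ((busy ∨ ack) ∧ ¬grant) at every j in [2,3]:
  j=2: false
  j=3: true
Fails at j=2 → formula fails.

No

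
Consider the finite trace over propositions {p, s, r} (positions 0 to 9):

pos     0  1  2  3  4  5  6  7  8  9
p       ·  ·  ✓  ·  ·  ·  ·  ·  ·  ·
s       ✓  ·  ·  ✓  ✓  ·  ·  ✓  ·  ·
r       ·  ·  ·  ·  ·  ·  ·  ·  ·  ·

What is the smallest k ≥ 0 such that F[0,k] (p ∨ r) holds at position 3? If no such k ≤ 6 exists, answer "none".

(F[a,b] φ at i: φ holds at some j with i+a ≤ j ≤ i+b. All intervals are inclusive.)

Scan j = 3,4,… for (p ∨ r):
  j=3: fails
  j=4: fails
  j=5: fails
  j=6: fails
  j=7: fails
  j=8: fails
  j=9: fails
No j in [3,9] satisfies it → none.

none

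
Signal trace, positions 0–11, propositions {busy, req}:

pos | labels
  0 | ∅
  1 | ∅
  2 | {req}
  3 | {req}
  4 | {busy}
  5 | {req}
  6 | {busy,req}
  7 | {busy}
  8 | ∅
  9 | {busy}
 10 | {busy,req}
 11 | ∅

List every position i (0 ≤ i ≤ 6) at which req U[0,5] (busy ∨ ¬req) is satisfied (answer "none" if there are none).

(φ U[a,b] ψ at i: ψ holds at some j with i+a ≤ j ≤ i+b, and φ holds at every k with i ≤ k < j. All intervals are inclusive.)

0, 1, 2, 3, 4, 5, 6

Evaluate at each i in [0,6]:
  i=0: ✓ (rhs at j=0)
  i=1: ✓ (rhs at j=1)
  i=2: ✓ (rhs at j=4; lhs holds on [2,3])
  i=3: ✓ (rhs at j=4; lhs holds on [3,3])
  i=4: ✓ (rhs at j=4)
  i=5: ✓ (rhs at j=6; lhs holds on [5,5])
  i=6: ✓ (rhs at j=6)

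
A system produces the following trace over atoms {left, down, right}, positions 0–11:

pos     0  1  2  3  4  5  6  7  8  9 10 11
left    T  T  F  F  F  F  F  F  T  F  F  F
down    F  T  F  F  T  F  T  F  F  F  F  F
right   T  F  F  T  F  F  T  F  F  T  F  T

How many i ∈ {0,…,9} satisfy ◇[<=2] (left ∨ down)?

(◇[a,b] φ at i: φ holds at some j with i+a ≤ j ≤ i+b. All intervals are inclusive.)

Evaluate at each i in [0,9]:
  i=0: ✓ (witness j=0)
  i=1: ✓ (witness j=1)
  i=2: ✓ (witness j=4)
  i=3: ✓ (witness j=4)
  i=4: ✓ (witness j=4)
  i=5: ✓ (witness j=6)
  i=6: ✓ (witness j=6)
  i=7: ✓ (witness j=8)
  i=8: ✓ (witness j=8)
  i=9: ✗ (none in [9,11])
Positions where it holds: {0, 1, 2, 3, 4, 5, 6, 7, 8} → 9.

9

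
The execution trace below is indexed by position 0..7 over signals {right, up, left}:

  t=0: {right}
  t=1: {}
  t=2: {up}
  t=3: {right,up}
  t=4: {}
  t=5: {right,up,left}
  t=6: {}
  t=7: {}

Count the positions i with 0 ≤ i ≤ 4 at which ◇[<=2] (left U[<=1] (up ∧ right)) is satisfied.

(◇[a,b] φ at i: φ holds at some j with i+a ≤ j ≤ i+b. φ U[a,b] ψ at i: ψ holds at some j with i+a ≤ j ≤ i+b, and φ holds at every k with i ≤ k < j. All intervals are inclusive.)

Evaluate at each i in [0,4]:
  i=0: ✗ (none in [0,2])
  i=1: ✓ (witness j=3)
  i=2: ✓ (witness j=3)
  i=3: ✓ (witness j=3)
  i=4: ✓ (witness j=5)
Positions where it holds: {1, 2, 3, 4} → 4.

4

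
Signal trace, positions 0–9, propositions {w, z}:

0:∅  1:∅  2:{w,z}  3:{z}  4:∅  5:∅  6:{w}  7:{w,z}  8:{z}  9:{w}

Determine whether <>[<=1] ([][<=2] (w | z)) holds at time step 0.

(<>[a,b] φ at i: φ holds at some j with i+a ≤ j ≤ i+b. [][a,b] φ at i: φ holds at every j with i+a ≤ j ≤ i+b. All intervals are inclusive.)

False

Check [][<=2] (w | z) at each j in [0,1]:
  j=0: fails at 0
  j=1: fails at 1
No position in the window satisfies it → formula fails.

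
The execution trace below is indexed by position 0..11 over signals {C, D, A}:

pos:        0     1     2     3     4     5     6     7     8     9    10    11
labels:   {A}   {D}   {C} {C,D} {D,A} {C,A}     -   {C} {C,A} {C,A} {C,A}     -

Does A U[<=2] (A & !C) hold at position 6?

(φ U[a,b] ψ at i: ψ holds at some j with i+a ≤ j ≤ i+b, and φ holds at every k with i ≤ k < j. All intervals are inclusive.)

Need some j in [6,8] with (A & !C), and A at every k in [6,j-1].
  j=6: (A & !C) false.
  j=7: (A & !C) false.
  j=8: (A & !C) false.
No j in the window works → until fails.

False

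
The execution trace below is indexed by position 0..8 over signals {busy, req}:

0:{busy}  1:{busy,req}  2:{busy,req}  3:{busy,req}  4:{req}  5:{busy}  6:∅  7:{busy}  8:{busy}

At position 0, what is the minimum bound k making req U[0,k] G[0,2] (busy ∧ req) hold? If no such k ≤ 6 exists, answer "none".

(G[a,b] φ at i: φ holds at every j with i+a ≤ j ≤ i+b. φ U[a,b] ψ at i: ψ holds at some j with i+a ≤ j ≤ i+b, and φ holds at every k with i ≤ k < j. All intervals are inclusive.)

Need earliest j ≥ 0 with G[0,2] (busy ∧ req), and req at every k in [0,j-1].
  j=0: rhs fails.
  j=1: rhs holds but lhs fails at k=0.
  j=2: rhs fails.
  j=3: rhs fails.
  j=4: rhs fails.
  j=5: rhs fails.
  j=6: rhs fails.
No witness within the range → none.

none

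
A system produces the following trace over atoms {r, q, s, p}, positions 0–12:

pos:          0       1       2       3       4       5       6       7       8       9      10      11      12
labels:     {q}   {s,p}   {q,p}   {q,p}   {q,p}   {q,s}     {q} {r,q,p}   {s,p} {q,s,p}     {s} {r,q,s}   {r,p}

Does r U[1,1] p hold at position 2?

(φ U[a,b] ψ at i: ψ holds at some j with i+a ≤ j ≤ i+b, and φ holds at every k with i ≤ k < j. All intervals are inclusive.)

Need some j in [3,3] with p, and r at every k in [2,j-1].
  j=3: p holds, but r fails at k=2 → not this j.
No j in the window works → until fails.

False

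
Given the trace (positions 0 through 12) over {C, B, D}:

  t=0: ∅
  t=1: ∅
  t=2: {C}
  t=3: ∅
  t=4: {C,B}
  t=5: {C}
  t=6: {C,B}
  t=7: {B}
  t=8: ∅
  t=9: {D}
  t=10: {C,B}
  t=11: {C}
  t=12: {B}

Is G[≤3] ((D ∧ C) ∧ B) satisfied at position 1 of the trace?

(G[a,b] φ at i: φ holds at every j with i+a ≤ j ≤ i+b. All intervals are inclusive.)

Check ((D ∧ C) ∧ B) at every j in [1,4]:
  j=1: false
  j=2: false
  j=3: false
  j=4: false
Fails at j=1 → formula fails.

No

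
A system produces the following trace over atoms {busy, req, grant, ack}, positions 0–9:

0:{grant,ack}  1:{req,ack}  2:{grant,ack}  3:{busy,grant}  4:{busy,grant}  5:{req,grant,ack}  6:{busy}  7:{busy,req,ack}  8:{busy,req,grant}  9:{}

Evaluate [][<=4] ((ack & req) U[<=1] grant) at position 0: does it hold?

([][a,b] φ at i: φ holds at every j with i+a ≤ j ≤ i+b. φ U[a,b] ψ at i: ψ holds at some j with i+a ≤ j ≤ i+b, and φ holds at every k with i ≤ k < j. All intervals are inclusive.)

Check ((ack & req) U[<=1] grant) at every j in [0,4]:
  j=0: holds
  j=1: holds
  j=2: holds
  j=3: holds
  j=4: holds
All positions satisfy it → formula holds.

Holds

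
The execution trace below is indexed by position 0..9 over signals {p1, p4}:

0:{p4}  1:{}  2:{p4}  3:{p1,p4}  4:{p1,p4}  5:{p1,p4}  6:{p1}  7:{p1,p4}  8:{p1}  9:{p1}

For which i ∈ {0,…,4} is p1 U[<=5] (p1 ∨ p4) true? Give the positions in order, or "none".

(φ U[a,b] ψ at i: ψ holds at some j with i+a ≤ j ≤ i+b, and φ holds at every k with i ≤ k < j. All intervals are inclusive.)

0, 2, 3, 4

Evaluate at each i in [0,4]:
  i=0: ✓ (rhs at j=0)
  i=1: ✗ (lhs fails at k=1 before rhs at j=2)
  i=2: ✓ (rhs at j=2)
  i=3: ✓ (rhs at j=3)
  i=4: ✓ (rhs at j=4)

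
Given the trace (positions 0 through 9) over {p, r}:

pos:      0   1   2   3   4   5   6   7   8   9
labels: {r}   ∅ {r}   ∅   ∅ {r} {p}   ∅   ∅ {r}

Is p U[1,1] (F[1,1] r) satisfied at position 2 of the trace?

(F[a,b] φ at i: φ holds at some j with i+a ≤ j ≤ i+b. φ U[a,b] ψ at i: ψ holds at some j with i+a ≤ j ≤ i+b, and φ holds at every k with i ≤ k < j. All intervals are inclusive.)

No

Need some j in [3,3] with F[1,1] r, and p at every k in [2,j-1].
  j=3: F[1,1] r — fails (none in [4,4]).
No j in the window works → until fails.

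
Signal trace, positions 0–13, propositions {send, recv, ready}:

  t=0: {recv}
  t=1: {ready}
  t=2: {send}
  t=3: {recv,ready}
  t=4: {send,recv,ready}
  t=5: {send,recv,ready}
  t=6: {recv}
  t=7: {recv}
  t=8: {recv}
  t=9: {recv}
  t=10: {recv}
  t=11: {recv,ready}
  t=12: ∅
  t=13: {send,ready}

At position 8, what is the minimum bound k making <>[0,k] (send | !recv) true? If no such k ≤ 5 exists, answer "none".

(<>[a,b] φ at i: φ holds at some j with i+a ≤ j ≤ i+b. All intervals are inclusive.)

Scan j = 8,9,… for (send | !recv):
  j=8: fails
  j=9: fails
  j=10: fails
  j=11: fails
  j=12: holds
First hit at j=12, so smallest k = 12-8 = 4.

4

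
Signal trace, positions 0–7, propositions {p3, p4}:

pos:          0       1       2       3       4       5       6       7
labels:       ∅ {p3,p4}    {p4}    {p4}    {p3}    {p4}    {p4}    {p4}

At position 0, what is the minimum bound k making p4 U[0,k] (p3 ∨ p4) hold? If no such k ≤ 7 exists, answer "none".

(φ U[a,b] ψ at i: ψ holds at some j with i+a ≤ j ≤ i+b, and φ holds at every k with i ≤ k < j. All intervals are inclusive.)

Need earliest j ≥ 0 with (p3 ∨ p4), and p4 at every k in [0,j-1].
  j=0: rhs fails.
  j=1: rhs holds but lhs fails at k=0.
  j=2: rhs holds but lhs fails at k=0.
  j=3: rhs holds but lhs fails at k=0.
  j=4: rhs holds but lhs fails at k=0.
  j=5: rhs holds but lhs fails at k=0.
  j=6: rhs holds but lhs fails at k=0.
  j=7: rhs holds but lhs fails at k=0.
No witness within the range → none.

none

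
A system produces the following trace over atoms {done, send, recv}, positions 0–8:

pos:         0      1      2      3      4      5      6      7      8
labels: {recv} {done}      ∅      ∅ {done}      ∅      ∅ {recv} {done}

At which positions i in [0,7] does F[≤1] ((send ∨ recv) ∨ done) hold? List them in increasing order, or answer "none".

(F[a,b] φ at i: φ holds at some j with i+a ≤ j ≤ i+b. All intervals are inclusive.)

Evaluate at each i in [0,7]:
  i=0: ✓ (witness j=0)
  i=1: ✓ (witness j=1)
  i=2: ✗ (none in [2,3])
  i=3: ✓ (witness j=4)
  i=4: ✓ (witness j=4)
  i=5: ✗ (none in [5,6])
  i=6: ✓ (witness j=7)
  i=7: ✓ (witness j=7)

0, 1, 3, 4, 6, 7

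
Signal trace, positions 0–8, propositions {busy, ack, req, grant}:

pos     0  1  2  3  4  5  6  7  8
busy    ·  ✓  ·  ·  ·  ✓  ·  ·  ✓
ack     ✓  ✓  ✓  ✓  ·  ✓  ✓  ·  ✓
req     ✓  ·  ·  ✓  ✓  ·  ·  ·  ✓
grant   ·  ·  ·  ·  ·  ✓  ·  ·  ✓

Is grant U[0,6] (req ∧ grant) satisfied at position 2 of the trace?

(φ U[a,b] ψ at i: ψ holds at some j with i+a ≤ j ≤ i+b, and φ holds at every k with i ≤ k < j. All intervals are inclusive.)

Does not hold

Need some j in [2,8] with (req ∧ grant), and grant at every k in [2,j-1].
  j=2: (req ∧ grant) false.
  j=3: (req ∧ grant) false.
  j=4: (req ∧ grant) false.
  j=5: (req ∧ grant) false.
  j=6: (req ∧ grant) false.
  j=7: (req ∧ grant) false.
  j=8: (req ∧ grant) holds, but grant fails at k=2 → not this j.
No j in the window works → until fails.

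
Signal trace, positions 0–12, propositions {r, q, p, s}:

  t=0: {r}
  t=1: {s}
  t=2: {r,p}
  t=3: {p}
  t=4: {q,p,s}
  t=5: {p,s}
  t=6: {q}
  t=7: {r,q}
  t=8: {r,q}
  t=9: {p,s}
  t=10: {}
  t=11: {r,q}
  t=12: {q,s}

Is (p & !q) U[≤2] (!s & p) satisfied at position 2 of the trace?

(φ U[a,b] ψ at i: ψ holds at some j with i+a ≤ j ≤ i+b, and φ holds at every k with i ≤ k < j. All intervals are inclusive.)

Yes

Need some j in [2,4] with (!s & p), and (p & !q) at every k in [2,j-1].
  j=2: (!s & p) holds; no prefix to check → satisfied.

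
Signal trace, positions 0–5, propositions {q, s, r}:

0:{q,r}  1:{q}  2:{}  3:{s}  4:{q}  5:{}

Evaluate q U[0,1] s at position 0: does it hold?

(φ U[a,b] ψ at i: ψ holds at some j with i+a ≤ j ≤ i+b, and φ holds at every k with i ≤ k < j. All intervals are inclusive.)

Need some j in [0,1] with s, and q at every k in [0,j-1].
  j=0: s false.
  j=1: s false.
No j in the window works → until fails.

False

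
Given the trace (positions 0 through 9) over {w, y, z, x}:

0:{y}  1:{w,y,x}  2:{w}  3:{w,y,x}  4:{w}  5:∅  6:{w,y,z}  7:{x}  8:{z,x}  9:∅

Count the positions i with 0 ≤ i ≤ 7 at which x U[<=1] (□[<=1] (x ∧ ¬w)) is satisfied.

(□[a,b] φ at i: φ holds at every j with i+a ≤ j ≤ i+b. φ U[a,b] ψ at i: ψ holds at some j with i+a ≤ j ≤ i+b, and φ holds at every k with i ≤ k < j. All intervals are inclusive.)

Evaluate at each i in [0,7]:
  i=0: ✗ (no rhs in [0,1])
  i=1: ✗ (no rhs in [1,2])
  i=2: ✗ (no rhs in [2,3])
  i=3: ✗ (no rhs in [3,4])
  i=4: ✗ (no rhs in [4,5])
  i=5: ✗ (no rhs in [5,6])
  i=6: ✗ (lhs fails at k=6 before rhs at j=7)
  i=7: ✓ (rhs at j=7)
Positions where it holds: {7} → 1.

1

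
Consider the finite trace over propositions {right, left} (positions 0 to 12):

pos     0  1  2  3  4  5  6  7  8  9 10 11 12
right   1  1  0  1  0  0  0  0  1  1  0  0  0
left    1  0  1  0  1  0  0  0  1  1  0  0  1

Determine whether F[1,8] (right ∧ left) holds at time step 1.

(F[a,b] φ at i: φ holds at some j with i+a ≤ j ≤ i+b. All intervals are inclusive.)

True

Check (right ∧ left) at each j in [2,9]:
  j=2: false
  j=3: false
  j=4: false
  j=5: false
  j=6: false
  j=7: false
  j=8: true
  j=9: true
Found at j=8 → formula holds.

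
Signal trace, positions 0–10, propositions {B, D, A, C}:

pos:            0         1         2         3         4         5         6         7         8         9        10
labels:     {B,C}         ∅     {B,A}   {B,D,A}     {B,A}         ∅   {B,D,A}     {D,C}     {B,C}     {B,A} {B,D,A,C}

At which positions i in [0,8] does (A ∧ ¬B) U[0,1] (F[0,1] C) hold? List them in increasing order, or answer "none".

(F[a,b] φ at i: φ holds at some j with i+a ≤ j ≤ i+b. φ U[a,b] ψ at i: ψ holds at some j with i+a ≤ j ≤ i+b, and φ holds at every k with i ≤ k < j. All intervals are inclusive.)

Evaluate at each i in [0,8]:
  i=0: ✓ (rhs at j=0)
  i=1: ✗ (no rhs in [1,2])
  i=2: ✗ (no rhs in [2,3])
  i=3: ✗ (no rhs in [3,4])
  i=4: ✗ (no rhs in [4,5])
  i=5: ✗ (lhs fails at k=5 before rhs at j=6)
  i=6: ✓ (rhs at j=6)
  i=7: ✓ (rhs at j=7)
  i=8: ✓ (rhs at j=8)

0, 6, 7, 8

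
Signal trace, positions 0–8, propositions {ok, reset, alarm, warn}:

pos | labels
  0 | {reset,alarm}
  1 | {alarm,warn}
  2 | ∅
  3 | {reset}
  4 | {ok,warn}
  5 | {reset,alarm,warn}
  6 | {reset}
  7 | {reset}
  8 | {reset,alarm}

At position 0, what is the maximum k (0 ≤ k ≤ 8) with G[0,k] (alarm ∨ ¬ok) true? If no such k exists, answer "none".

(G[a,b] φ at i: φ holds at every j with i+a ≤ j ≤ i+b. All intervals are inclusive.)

(alarm ∨ ¬ok) must hold from j=0 onward; find where it first fails.
  j=0: holds
  j=1: holds
  j=2: holds
  j=3: holds
  j=4: fails
Holds on [0,3], so largest k = 3.

3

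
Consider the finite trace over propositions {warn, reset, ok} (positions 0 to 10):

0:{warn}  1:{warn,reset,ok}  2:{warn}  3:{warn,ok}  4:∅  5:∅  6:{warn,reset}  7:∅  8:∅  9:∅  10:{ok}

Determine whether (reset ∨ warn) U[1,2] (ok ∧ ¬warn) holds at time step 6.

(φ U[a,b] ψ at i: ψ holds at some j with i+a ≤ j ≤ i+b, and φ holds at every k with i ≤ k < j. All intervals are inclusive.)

Does not hold

Need some j in [7,8] with (ok ∧ ¬warn), and (reset ∨ warn) at every k in [6,j-1].
  j=7: (ok ∧ ¬warn) false.
  j=8: (ok ∧ ¬warn) false.
No j in the window works → until fails.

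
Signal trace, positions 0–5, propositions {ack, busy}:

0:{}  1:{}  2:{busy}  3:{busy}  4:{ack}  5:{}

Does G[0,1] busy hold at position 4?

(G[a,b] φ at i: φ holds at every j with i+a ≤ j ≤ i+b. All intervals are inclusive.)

Does not hold

Check busy at every j in [4,5]:
  j=4: false
  j=5: false
Fails at j=4 → formula fails.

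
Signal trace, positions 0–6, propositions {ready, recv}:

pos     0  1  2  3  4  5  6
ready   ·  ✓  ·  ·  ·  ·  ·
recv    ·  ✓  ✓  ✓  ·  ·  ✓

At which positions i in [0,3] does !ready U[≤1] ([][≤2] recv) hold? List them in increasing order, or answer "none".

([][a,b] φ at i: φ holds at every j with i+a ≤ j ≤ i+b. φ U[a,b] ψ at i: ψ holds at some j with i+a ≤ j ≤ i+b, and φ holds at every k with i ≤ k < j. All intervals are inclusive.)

Evaluate at each i in [0,3]:
  i=0: ✓ (rhs at j=1; lhs holds on [0,0])
  i=1: ✓ (rhs at j=1)
  i=2: ✗ (no rhs in [2,3])
  i=3: ✗ (no rhs in [3,4])

0, 1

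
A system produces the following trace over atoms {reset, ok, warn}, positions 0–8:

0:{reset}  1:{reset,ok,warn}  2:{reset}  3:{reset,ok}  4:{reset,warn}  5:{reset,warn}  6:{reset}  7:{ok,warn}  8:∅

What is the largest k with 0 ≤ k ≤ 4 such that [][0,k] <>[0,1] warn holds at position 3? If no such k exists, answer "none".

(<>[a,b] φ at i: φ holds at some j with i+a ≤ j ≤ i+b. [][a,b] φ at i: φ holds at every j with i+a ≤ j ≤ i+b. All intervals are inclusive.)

<>[0,1] warn must hold from j=3 onward; find where it first fails.
  j=3: holds
  j=4: holds
  j=5: holds
  j=6: holds
  j=7: holds
Holds through j=7; largest k = 4.

4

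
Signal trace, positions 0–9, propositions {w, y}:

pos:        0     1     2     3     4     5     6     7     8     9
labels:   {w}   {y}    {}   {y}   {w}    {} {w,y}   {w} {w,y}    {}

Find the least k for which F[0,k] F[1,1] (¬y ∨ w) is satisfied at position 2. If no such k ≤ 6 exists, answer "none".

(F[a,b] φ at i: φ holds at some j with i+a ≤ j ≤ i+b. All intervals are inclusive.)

1

Scan j = 2,3,… for F[1,1] (¬y ∨ w):
  j=2: fails
  j=3: holds
First hit at j=3, so smallest k = 3-2 = 1.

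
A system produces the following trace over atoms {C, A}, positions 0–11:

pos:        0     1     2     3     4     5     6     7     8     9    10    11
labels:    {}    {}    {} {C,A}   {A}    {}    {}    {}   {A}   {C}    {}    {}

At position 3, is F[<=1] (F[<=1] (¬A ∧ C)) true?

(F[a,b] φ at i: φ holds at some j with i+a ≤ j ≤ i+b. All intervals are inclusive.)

Check F[<=1] (¬A ∧ C) at each j in [3,4]:
  j=3: fails (none in [3,4])
  j=4: fails (none in [4,5])
No position in the window satisfies it → formula fails.

False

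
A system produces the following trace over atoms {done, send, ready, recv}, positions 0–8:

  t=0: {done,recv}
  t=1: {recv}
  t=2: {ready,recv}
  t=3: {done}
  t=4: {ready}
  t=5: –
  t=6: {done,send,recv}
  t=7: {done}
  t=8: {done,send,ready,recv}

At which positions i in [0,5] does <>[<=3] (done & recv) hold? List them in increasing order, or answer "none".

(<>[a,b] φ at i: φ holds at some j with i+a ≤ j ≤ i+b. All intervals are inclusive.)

Evaluate at each i in [0,5]:
  i=0: ✓ (witness j=0)
  i=1: ✗ (none in [1,4])
  i=2: ✗ (none in [2,5])
  i=3: ✓ (witness j=6)
  i=4: ✓ (witness j=6)
  i=5: ✓ (witness j=6)

0, 3, 4, 5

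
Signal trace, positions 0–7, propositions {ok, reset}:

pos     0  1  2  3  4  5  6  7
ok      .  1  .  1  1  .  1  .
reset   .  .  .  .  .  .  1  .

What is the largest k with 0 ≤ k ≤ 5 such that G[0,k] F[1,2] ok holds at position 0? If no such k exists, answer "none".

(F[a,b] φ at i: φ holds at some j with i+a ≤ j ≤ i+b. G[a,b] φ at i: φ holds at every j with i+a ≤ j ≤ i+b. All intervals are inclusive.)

F[1,2] ok must hold from j=0 onward; find where it first fails.
  j=0: holds
  j=1: holds
  j=2: holds
  j=3: holds
  j=4: holds
  j=5: holds
Holds through j=5; largest k = 5.

5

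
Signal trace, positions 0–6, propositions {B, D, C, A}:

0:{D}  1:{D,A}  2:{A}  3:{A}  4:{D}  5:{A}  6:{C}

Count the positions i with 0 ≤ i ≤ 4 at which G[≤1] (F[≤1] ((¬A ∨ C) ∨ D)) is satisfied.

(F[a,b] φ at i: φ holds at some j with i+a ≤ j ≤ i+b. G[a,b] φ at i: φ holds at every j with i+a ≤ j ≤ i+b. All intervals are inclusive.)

Evaluate at each i in [0,4]:
  i=0: ✓ (all of [0,1])
  i=1: ✗ (fails at j=2)
  i=2: ✗ (fails at j=2)
  i=3: ✓ (all of [3,4])
  i=4: ✓ (all of [4,5])
Positions where it holds: {0, 3, 4} → 3.

3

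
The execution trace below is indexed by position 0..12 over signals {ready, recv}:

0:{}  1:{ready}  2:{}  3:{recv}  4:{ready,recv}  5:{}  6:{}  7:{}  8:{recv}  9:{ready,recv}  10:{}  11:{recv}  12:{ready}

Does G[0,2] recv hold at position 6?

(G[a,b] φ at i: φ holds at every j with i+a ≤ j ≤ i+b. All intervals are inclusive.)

No

Check recv at every j in [6,8]:
  j=6: false
  j=7: false
  j=8: true
Fails at j=6 → formula fails.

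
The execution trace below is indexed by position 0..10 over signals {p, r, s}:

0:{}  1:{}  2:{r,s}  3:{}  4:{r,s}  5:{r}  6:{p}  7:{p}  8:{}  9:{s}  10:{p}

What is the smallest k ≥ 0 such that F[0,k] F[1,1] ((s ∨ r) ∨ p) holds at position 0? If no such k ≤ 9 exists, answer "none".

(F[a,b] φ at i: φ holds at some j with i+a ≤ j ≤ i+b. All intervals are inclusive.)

Scan j = 0,1,… for F[1,1] ((s ∨ r) ∨ p):
  j=0: fails
  j=1: holds
First hit at j=1, so smallest k = 1-0 = 1.

1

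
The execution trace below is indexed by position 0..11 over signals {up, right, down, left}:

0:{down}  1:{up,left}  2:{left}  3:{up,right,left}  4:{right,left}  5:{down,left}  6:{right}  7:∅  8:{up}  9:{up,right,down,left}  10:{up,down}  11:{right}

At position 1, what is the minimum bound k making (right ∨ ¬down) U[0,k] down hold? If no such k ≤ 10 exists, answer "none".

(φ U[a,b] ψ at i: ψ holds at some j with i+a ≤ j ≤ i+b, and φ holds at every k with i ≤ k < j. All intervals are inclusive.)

4

Need earliest j ≥ 1 with down, and (right ∨ ¬down) at every k in [1,j-1].
  j=1: rhs fails.
  j=2: rhs fails.
  j=3: rhs fails.
  j=4: rhs fails.
  j=5: rhs holds; lhs holds on [1,4]. k = 4.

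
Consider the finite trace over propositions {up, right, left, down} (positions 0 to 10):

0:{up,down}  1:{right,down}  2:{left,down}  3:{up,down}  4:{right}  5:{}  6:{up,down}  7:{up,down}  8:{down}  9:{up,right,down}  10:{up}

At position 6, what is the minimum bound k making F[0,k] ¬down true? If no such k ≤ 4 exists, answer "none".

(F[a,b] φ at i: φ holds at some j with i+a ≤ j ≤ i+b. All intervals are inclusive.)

4

Scan j = 6,7,… for ¬down:
  j=6: fails
  j=7: fails
  j=8: fails
  j=9: fails
  j=10: holds
First hit at j=10, so smallest k = 10-6 = 4.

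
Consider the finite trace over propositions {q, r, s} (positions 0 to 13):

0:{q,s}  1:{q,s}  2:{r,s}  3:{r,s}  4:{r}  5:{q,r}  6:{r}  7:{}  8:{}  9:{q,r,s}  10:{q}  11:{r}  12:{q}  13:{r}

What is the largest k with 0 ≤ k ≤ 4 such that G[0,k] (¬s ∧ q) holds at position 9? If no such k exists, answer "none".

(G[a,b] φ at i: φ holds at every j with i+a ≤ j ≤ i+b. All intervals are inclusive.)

(¬s ∧ q) must hold from j=9 onward; find where it first fails.
  j=9: fails → no k works.

none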